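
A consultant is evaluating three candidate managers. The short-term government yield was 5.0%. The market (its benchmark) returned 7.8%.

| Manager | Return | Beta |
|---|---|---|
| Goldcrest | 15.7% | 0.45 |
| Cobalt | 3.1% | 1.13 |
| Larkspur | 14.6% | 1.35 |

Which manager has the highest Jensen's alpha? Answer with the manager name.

Goldcrest: α = 15.7% − [5.0% + 0.45 × (7.8% − 5.0%)] = 9.440
Cobalt: α = 3.1% − [5.0% + 1.13 × (7.8% − 5.0%)] = -5.064
Larkspur: α = 14.6% − [5.0% + 1.35 × (7.8% − 5.0%)] = 5.820
Highest: Goldcrest (9.440).

Goldcrest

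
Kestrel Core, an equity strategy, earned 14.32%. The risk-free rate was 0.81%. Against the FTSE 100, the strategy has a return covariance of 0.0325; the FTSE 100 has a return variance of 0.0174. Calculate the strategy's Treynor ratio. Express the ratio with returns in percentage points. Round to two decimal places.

β = Cov / Var = 0.0325 / 0.0174 = 1.8678
Treynor = (Rp − Rf) / β = (14.32% − 0.81%) / 1.8678 = 13.51 / 1.8678 = 7.2331

7.23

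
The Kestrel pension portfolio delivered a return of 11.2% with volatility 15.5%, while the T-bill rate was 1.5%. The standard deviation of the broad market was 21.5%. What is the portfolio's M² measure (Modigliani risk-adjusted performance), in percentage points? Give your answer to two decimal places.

Sharpe = (Rp − Rf) / σp = (11.2% − 1.5%) / 15.5% = 0.6258
M² = Rf + Sharpe × σm = 1.5% + 0.6258 × 21.5% = 14.9547%

14.95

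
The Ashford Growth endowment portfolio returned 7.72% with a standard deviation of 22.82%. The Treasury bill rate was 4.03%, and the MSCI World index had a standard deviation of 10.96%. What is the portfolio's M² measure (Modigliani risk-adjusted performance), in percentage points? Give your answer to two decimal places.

Sharpe = (Rp − Rf) / σp = (7.72% − 4.03%) / 22.82% = 0.1617
M² = Rf + Sharpe × σm = 4.03% + 0.1617 × 10.96% = 5.8022%

5.80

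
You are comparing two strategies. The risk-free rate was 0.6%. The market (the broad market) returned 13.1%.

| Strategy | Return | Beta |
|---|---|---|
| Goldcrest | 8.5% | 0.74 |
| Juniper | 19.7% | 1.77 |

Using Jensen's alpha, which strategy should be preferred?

Goldcrest: α = 8.5% − [0.6% + 0.74 × (13.1% − 0.6%)] = -1.350
Juniper: α = 19.7% − [0.6% + 1.77 × (13.1% − 0.6%)] = -3.025
Highest: Goldcrest (-1.350).

Goldcrest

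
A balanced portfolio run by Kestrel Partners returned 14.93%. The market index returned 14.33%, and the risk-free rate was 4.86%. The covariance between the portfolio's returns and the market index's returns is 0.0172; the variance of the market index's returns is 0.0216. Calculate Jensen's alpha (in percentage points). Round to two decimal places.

2.53

β = Cov / Var = 0.0172 / 0.0216 = 0.7963
E[R] = Rf + β(Rm − Rf) = 4.86% + 0.7963 × (14.33% − 4.86%) = 12.4010%
α = Rp − E[R] = 14.93% − 12.4010% = 2.5290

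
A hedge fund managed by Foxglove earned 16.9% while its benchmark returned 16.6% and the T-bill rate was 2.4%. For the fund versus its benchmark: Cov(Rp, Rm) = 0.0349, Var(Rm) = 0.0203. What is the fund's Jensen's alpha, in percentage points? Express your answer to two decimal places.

β = Cov / Var = 0.0349 / 0.0203 = 1.7192
E[R] = Rf + β(Rm − Rf) = 2.4% + 1.7192 × (16.6% − 2.4%) = 26.8126%
α = Rp − E[R] = 16.9% − 26.8126% = -9.9126

-9.91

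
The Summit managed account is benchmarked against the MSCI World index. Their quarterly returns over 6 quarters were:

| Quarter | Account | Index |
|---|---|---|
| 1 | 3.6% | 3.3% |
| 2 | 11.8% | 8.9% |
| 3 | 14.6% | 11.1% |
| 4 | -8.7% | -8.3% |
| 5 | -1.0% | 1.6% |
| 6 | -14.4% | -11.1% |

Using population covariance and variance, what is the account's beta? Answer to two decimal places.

r̄p = 0.9833%,  r̄m = 0.9167%
Cov = Σ(rp − r̄p)(rm − r̄m) / 6 = 84.0003
Var(rm) = Σ(rm − r̄m)² / 6 = 67.1547
β = Cov / Var = 84.0003 / 67.1547 = 1.2508

1.25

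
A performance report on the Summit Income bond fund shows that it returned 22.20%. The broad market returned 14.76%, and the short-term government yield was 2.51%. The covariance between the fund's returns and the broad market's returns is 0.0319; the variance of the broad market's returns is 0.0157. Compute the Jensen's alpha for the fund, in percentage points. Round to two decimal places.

β = Cov / Var = 0.0319 / 0.0157 = 2.0318
E[R] = Rf + β(Rm − Rf) = 2.51% + 2.0318 × (14.76% − 2.51%) = 27.3996%
α = Rp − E[R] = 22.20% − 27.3996% = -5.1996

-5.20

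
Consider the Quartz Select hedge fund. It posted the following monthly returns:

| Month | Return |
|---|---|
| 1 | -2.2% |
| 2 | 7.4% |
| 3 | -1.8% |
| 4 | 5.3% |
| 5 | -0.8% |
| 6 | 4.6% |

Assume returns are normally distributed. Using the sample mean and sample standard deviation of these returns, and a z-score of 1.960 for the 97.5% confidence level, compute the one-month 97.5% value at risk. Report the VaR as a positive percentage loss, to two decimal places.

Mean return μ = 12.50 / 6 = 2.0833%
Sample σ = √[Σ(r − μ)² / 5] = √[86.6883 / 5] = √17.3377 = 4.1639%
VaR = −(μ − z·σ) = −(2.0833 − 1.960 × 4.1639) = −(-6.0779) = 6.0779%

6.08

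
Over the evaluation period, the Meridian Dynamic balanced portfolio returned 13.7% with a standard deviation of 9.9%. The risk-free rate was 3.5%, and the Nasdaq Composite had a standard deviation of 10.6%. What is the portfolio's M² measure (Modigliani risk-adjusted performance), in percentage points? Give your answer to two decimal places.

14.42

Sharpe = (Rp − Rf) / σp = (13.7% − 3.5%) / 9.9% = 1.0303
M² = Rf + Sharpe × σm = 3.5% + 1.0303 × 10.6% = 14.4212%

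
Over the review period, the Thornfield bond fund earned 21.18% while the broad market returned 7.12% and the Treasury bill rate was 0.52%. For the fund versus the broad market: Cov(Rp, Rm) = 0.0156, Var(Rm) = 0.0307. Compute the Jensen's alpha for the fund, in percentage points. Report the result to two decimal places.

β = Cov / Var = 0.0156 / 0.0307 = 0.5081
E[R] = Rf + β(Rm − Rf) = 0.52% + 0.5081 × (7.12% − 0.52%) = 3.8735%
α = Rp − E[R] = 21.18% − 3.8735% = 17.3065

17.31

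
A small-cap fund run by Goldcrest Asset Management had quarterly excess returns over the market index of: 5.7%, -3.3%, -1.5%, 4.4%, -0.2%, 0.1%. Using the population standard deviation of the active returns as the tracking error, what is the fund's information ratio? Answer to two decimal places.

0.27

r̄ = (5.7 − 3.3 − 1.5 + 4.4 − 0.2 + 0.1) / 6 = 0.8667%
Population σ = √[Σ(r − r̄)² / 6] = √[60.5333 / 6] = √10.0889 = 3.1763%
IR = r̄ / tracking error = 0.8667 / 3.1763 = 0.2729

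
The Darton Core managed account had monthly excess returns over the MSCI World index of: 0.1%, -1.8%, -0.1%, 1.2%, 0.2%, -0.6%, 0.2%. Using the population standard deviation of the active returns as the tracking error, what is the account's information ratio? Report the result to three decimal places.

-0.135

r̄ = (0.1 − 1.8 − 0.1 + 1.2 + 0.2 − 0.6 + 0.2) / 7 = -0.80 / 7 = -0.1143%
Population std dev = √[5.0486 / 7] = 0.8493%
IR = r̄ / tracking error = -0.1143 / 0.8493 = -0.1346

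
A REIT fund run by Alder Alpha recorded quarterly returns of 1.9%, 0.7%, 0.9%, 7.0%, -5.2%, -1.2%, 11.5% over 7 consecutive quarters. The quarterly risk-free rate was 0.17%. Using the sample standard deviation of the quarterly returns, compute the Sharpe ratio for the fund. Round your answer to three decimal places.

0.376

Mean return r̄ = 15.60 / 7 = 2.2286%
Sample std dev = √[179.8743 / 6] = 5.4753%
Sharpe = (r̄ − rf) / σ = (2.2286 − 0.17) / 5.4753 = 2.0586 / 5.4753 = 0.3760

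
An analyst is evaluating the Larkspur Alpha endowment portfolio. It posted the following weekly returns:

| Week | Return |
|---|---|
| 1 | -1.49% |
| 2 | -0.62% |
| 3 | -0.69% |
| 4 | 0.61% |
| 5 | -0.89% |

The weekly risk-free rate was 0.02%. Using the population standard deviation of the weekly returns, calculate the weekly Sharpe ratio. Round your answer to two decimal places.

-0.93

r̄ = (-1.49 − 0.62 − 0.69 + 0.61 − 0.89) / 5 = -3.080 / 5 = -0.6160%
Population σ = √[Σ(r − r̄)² / 5] = √[2.3475 / 5] = √0.4695 = 0.6852%
Sharpe = (r̄ − rf) / σ = (-0.6160 − 0.02) / 0.6852 = -0.6360 / 0.6852 = -0.9282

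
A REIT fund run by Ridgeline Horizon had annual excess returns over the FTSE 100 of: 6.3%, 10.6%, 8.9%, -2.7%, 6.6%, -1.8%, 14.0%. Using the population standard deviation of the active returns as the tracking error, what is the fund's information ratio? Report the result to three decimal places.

1.043

μ = (6.3 + 10.6 + 8.9 − 2.7 + 6.6 − 1.8 + 14) / 7 = 5.9857%
Population std dev = √[230.5486 / 7] = 5.7389%
IR = μ / tracking error = 5.9857 / 5.7389 = 1.0430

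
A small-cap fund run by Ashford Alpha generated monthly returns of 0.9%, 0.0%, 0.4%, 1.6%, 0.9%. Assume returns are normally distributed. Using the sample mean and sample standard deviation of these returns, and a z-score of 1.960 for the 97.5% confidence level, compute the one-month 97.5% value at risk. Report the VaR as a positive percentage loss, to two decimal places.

Mean return μ = 3.80 / 5 = 0.7600%
Sample σ = √[Σ(r − μ)² / 4] = √[1.4520 / 4] = √0.3630 = 0.6025%
VaR = −(μ − z·σ) = −(0.7600 − 1.960 × 0.6025) = −(-0.4209) = 0.4209%

0.42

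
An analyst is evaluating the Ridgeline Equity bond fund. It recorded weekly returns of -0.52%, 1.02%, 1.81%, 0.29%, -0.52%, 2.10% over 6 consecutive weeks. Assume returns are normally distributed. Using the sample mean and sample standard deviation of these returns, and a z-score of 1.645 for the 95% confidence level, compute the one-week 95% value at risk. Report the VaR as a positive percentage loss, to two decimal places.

1.17

r̄ = (-0.52 + 1.02 + 1.81 + 0.29 − 0.52 + 2.1) / 6 = 4.180 / 6 = 0.6967%
Sample std dev = √[6.4393 / 5] = 1.1348%
VaR = −(r̄ − z·σ) = −(0.6967 − 1.645 × 1.1348) = −(-1.1700) = 1.1700%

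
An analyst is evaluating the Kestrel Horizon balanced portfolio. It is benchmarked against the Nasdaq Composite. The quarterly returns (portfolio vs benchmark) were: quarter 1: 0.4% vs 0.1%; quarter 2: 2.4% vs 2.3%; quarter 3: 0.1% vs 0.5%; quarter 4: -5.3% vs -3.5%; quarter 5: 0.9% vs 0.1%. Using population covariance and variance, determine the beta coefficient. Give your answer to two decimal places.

r̄p = -0.3000%,  r̄m = -0.1000%
Cov = Σ(rp − r̄p)(rm − r̄m) / 5 = 4.8200
Var(rm) = Σ(rm − r̄m)² / 5 = 3.5520
β = Cov / Var = 4.8200 / 3.5520 = 1.3570

1.36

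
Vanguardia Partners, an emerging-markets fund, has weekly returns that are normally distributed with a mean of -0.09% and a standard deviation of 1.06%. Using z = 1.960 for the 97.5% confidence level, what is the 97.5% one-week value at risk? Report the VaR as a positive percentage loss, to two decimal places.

2.17

VaR (as % loss) = −(μ − z·σ) = −(-0.09% − 1.960 × 1.06%) = −(-2.1676%) = 2.1676%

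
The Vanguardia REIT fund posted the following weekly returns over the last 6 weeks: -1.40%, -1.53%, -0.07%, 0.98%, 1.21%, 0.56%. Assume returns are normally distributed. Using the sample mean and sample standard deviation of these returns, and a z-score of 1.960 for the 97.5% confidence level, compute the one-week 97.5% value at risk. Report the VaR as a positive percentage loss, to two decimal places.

Mean return r̄ = -0.250 / 6 = -0.0417%
Σ(r − r̄)² = (-1.4 − (-0.0417))² + (-1.53 − (-0.0417))² + … = 7.0335
sample σ = √(7.0335 / 5) = √1.4067 = 1.1860%
VaR = −(r̄ − z·σ) = −(-0.0417 − 1.960 × 1.1860) = −(-2.3663) = 2.3663%

2.37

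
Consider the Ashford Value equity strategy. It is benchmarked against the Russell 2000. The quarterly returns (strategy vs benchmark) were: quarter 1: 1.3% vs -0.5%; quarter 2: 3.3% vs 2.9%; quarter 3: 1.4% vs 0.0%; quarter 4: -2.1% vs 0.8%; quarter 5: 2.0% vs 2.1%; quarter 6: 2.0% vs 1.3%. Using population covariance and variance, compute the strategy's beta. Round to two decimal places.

r̄p = 1.3167%,  r̄m = 1.1000%
Cov = Σ(rp − r̄p)(rm − r̄m) / 6 = 0.8917
Var(rm) = Σ(rm − r̄m)² / 6 = 1.3567
β = Cov / Var = 0.8917 / 1.3567 = 0.6573

0.66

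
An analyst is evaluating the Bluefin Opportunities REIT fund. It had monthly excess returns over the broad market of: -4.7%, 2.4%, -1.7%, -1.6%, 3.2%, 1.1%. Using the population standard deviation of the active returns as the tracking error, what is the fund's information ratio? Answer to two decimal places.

-0.08

Mean return μ = -1.30 / 6 = -0.2167%
Population std dev = √[44.4683 / 6] = 2.7224%
IR = μ / tracking error = -0.2167 / 2.7224 = -0.0796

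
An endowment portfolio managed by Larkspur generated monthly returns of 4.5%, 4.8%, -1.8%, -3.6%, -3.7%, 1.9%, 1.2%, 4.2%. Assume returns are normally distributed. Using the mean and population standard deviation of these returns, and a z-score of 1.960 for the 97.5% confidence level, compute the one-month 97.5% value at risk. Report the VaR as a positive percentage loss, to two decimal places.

5.59

r̄ = (4.5 + 4.8 − 1.8 − 3.6 − 3.7 + 1.9 + 1.2 + 4.2) / 8 = 0.9375%
Σ(r − r̄)² = (4.5 − 0.9375)² + (4.8 − 0.9375)² + (-1.8 − 0.9375)² + … = 88.8388
σ = √[88.8388 / 8] = 3.3324%
VaR = −(r̄ − z·σ) = −(0.9375 − 1.960 × 3.3324) = −(-5.5940) = 5.5940%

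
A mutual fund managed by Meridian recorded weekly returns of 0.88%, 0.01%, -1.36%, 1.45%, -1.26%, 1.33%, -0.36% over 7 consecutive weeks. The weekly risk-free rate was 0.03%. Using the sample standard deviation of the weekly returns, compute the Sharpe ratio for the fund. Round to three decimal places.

0.059

r̄ = (0.88 + 0.01 − 1.36 + 1.45 − 1.26 + 1.33 − 0.36) / 7 = 0.690 / 7 = 0.0986%
Sample std dev = √[8.1447 / 6] = 1.1651%
Sharpe = (r̄ − rf) / σ = (0.0986 − 0.03) / 1.1651 = 0.0686 / 1.1651 = 0.0589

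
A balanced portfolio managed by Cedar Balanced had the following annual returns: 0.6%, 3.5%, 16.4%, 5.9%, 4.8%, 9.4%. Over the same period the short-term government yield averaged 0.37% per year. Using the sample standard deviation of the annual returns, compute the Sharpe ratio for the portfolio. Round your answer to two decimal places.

1.16

r̄ = (0.6 + 3.5 + 16.4 + 5.9 + 4.8 + 9.4) / 6 = 6.7667%
Sample σ = √[Σ(r − r̄)² / 5] = √[153.0533 / 5] = √30.6107 = 5.5327%
Sharpe = (r̄ − rf) / σ = (6.7667 − 0.37) / 5.5327 = 6.3967 / 5.5327 = 1.1562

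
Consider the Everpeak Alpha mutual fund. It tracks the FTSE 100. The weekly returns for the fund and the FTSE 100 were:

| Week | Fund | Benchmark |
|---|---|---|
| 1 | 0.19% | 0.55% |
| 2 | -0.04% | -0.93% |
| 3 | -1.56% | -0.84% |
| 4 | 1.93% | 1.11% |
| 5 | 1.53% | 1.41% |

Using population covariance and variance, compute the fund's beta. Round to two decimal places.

1.10

r̄p = 0.4100%,  r̄m = 0.2600%
Cov = Σ(rp − r̄p)(rm − r̄m) / 5 = 1.0437
Var(rm) = Σ(rm − r̄m)² / 5 = 0.9510
β = Cov / Var = 1.0437 / 0.9510 = 1.0975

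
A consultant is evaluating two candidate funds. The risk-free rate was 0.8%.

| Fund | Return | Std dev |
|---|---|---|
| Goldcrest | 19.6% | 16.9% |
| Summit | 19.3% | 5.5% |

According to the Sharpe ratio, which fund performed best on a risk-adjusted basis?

Goldcrest: Sharpe ratio = (19.6% − 0.8%) / 16.9% = 1.112
Summit: Sharpe ratio = (19.3% − 0.8%) / 5.5% = 3.364
Highest: Summit (3.364).

Summit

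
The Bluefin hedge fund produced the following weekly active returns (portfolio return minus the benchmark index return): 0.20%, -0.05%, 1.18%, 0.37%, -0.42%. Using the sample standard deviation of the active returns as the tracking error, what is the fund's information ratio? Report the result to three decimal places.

μ = (0.2 − 0.05 + 1.18 + 0.37 − 0.42) / 5 = 0.2560%
Sample σ = √[Σ(r − μ)² / 4] = √[1.4205 / 4] = √0.3551 = 0.5959%
IR = μ / tracking error = 0.2560 / 0.5959 = 0.4296

0.430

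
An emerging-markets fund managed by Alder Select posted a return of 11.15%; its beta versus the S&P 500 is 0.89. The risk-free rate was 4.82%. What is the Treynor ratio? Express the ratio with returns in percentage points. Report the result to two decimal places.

7.11

Treynor = (Rp − Rf) / β = (11.15% − 4.82%) / 0.89 = 6.33 / 0.89 = 7.1124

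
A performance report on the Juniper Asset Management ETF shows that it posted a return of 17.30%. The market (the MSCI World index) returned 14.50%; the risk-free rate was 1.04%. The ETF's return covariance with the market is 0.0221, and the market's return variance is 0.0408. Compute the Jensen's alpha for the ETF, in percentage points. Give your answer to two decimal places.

β = Cov / Var = 0.0221 / 0.0408 = 0.5417
E[R] = Rf + β(Rm − Rf) = 1.04% + 0.5417 × (14.50% − 1.04%) = 8.3313%
α = Rp − E[R] = 17.30% − 8.3313% = 8.9687

8.97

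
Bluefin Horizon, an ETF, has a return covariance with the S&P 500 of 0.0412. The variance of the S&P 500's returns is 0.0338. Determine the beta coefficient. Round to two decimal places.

1.22

β = Cov(Rp, Rm) / Var(Rm) = 0.0412 / 0.0338 = 1.2189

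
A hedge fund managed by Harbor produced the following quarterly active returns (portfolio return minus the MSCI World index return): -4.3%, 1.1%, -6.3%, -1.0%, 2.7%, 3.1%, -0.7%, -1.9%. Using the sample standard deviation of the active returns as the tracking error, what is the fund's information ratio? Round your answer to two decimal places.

Mean return r̄ = -7.30 / 8 = -0.9125%
Sample σ = √[Σ(r − r̄)² / 7] = √[74.7288 / 7] = √10.6755 = 3.2673%
IR = r̄ / tracking error = -0.9125 / 3.2673 = -0.2793

-0.28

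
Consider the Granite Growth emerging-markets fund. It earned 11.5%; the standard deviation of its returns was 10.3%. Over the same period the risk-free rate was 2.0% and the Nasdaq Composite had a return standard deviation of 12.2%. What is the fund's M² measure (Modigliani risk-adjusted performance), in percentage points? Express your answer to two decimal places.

Sharpe = (Rp − Rf) / σp = (11.5% − 2.0%) / 10.3% = 0.9223
M² = Rf + Sharpe × σm = 2.0% + 0.9223 × 12.2% = 13.2521%

13.25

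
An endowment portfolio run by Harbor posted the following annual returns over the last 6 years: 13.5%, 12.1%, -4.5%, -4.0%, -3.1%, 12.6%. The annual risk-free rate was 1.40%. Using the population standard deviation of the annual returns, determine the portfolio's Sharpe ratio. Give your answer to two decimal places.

0.36

Mean return r̄ = 26.60 / 6 = 4.4333%
Σ(r − r̄)² = 415.3533; population σ = √(415.3533/6) = 8.3202%
Sharpe = (r̄ − rf) / σ = (4.4333 − 1.4) / 8.3202 = 3.0333 / 8.3202 = 0.3646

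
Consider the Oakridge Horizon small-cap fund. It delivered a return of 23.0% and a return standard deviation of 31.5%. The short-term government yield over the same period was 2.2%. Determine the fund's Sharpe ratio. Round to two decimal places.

Sharpe = (Rp − Rf) / σp = (23.0% − 2.2%) / 31.5% = 20.80% / 31.5% = 0.6603

0.66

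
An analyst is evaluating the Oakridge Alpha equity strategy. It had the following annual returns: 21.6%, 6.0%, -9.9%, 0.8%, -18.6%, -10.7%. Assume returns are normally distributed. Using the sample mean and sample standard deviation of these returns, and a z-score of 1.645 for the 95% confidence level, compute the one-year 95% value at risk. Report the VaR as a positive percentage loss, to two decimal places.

25.55

μ = (21.6 + 6 − 9.9 + 0.8 − 18.6 − 10.7) / 6 = -1.8000%
Σ(r − μ)² = (21.6 − (-1.8000))² + (6 − (-1.8000))² + … = 1042.2200
sample σ = √(1042.2200 / 5) = √208.4440 = 14.4376%
VaR = −(μ − z·σ) = −(-1.8000 − 1.645 × 14.4376) = −(-25.5499) = 25.5499%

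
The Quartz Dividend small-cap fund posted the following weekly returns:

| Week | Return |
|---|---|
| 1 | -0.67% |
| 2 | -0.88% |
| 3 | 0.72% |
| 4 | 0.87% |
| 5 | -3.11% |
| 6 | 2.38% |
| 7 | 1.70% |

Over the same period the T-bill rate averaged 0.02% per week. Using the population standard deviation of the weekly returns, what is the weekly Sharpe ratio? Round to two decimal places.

0.07

μ = (-0.67 − 0.88 + 0.72 + 0.87 − 3.11 + 2.38 + 1.7) / 7 = 1.010 / 7 = 0.1443%
Σ(r − μ)² = 20.5794; population σ = √(20.5794/7) = 1.7146%
Sharpe = (μ − rf) / σ = (0.1443 − 0.02) / 1.7146 = 0.1243 / 1.7146 = 0.0725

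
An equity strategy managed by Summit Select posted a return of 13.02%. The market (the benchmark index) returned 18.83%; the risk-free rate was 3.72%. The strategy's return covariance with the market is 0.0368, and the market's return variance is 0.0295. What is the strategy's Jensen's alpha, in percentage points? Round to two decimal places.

-9.55

β = Cov / Var = 0.0368 / 0.0295 = 1.2475
E[R] = Rf + β(Rm − Rf) = 3.72% + 1.2475 × (18.83% − 3.72%) = 22.5697%
α = Rp − E[R] = 13.02% − 22.5697% = -9.5497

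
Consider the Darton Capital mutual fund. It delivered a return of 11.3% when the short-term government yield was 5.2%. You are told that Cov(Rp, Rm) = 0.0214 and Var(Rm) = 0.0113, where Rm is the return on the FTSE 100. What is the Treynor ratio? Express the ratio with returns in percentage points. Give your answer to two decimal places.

3.22

β = Cov / Var = 0.0214 / 0.0113 = 1.8938
Treynor = (Rp − Rf) / β = (11.3% − 5.2%) / 1.8938 = 6.10 / 1.8938 = 3.2210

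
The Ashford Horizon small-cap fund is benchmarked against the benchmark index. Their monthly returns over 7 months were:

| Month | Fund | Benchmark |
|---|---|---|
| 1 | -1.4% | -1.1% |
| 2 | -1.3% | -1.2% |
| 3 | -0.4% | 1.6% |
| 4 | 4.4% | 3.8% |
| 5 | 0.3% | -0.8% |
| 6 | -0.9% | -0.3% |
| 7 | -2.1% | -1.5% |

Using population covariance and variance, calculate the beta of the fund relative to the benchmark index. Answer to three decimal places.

0.994

r̄p = -0.2000%,  r̄m = 0.0714%
Cov = Σ(rp − r̄p)(rm − r̄m) / 7 = 3.2086
Var(rm) = Σ(rm − r̄m)² / 7 = 3.2278
β = Cov / Var = 3.2086 / 3.2278 = 0.9941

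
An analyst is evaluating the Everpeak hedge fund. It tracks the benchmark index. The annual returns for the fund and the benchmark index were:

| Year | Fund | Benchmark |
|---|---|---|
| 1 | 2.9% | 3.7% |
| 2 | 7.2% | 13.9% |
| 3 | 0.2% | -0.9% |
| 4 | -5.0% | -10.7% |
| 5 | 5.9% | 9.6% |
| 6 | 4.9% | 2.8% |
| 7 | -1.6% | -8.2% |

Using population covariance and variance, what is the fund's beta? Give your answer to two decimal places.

0.48

r̄p = 2.0714%,  r̄m = 1.4571%
Cov = Σ(rp − r̄p)(rm − r̄m) / 7 = 32.3545
Var(rm) = Σ(rm − r̄m)² / 7 = 67.7967
β = Cov / Var = 32.3545 / 67.7967 = 0.4772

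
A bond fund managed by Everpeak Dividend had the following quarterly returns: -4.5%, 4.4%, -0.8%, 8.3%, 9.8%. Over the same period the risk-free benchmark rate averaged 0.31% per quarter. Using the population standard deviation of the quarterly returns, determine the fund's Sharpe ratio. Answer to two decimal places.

0.58

r̄ = (-4.5 + 4.4 − 0.8 + 8.3 + 9.8) / 5 = 17.20 / 5 = 3.4400%
Σ(r − r̄)² = (-4.5 − 3.4400)² + (4.4 − 3.4400)² + … = 146.0120
population σ = √(146.0120 / 5) = √29.2024 = 5.4039%
Sharpe = (r̄ − rf) / σ = (3.4400 − 0.31) / 5.4039 = 3.1300 / 5.4039 = 0.5792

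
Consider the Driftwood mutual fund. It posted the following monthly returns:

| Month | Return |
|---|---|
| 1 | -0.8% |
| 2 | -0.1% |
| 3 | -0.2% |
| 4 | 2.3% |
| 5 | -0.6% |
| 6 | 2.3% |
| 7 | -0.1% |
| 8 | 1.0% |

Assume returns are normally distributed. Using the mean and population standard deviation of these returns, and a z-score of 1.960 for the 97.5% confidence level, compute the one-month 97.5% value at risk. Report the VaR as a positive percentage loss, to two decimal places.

1.81

Mean return r̄ = 3.80 / 8 = 0.4750%
Σ(r − r̄)² = 10.8350; population σ = √(10.8350/8) = 1.1638%
VaR = −(r̄ − z·σ) = −(0.4750 − 1.960 × 1.1638) = −(-1.8060) = 1.8060%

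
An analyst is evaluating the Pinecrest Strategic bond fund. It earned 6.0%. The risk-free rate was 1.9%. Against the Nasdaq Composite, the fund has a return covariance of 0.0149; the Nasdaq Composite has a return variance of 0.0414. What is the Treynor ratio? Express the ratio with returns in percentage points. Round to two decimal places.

β = Cov / Var = 0.0149 / 0.0414 = 0.3599
Treynor = (Rp − Rf) / β = (6.0% − 1.9%) / 0.3599 = 4.10 / 0.3599 = 11.3921

11.39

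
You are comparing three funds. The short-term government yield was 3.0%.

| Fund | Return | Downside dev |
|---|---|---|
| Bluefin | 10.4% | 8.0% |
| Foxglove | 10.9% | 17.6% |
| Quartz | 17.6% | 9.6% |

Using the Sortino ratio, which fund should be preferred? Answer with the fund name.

Quartz

Bluefin: Sortino ratio = (10.4% − 3.0%) / 8.0% = 0.925
Foxglove: Sortino ratio = (10.9% − 3.0%) / 17.6% = 0.449
Quartz: Sortino ratio = (17.6% − 3.0%) / 9.6% = 1.521
Highest: Quartz (1.521).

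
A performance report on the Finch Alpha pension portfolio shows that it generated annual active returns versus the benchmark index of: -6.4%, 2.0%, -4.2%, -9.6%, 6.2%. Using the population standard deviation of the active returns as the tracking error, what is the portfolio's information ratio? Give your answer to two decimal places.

-0.42

μ = (-6.4 + 2 − 4.2 − 9.6 + 6.2) / 5 = -12.00 / 5 = -2.4000%
Σ(r − μ)² = (-6.4 − (-2.4000))² + (2 − (-2.4000))² + … = 164.4000
σ = √[164.4000 / 5] = 5.7341%
IR = μ / tracking error = -2.4000 / 5.7341 = -0.4185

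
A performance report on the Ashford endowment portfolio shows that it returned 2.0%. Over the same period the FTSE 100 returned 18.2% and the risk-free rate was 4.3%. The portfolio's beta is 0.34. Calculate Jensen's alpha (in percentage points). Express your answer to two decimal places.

-7.03

CAPM expected return = Rf + β(Rm − Rf) = 4.3% + 0.34 × (18.2% − 4.3%) = 4.3 + 0.34 × 13.90 = 9.0260%
Jensen's α = Rp − E[R] = 2.0% − 9.0260% = -7.0260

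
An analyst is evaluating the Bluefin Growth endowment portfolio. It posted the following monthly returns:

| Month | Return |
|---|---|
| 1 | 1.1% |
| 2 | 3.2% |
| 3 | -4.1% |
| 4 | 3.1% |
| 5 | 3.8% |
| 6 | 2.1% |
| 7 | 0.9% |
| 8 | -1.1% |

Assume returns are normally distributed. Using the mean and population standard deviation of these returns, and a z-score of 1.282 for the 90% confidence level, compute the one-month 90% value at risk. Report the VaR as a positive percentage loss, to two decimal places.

Mean return r̄ = 9.00 / 8 = 1.1250%
Σ(r − r̄)² = (1.1 − 1.1250)² + (3.2 − 1.1250)² + … = 48.6150
population σ = √(48.6150 / 8) = √6.0769 = 2.4651%
VaR = −(r̄ − z·σ) = −(1.1250 − 1.282 × 2.4651) = −(-2.0353) = 2.0353%

2.04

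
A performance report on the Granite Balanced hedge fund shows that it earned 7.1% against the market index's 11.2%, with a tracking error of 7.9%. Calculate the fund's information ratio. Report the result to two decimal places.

-0.52

IR = (Rp − Rb) / TE = (7.1% − 11.2%) / 7.9% = -4.10% / 7.9% = -0.5190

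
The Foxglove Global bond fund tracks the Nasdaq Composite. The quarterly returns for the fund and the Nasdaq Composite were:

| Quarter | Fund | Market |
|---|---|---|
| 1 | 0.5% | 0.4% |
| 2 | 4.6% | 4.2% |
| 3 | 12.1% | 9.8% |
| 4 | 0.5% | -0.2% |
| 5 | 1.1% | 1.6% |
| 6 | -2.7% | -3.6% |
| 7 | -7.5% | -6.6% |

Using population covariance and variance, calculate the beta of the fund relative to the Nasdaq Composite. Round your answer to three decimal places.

r̄p = 1.2286%,  r̄m = 0.8000%
Cov = Σ(rp − r̄p)(rm − r̄m) / 7 = 27.4429
Var(rm) = Σ(rm − r̄m)² / 7 = 24.0686
β = Cov / Var = 27.4429 / 24.0686 = 1.1402

1.140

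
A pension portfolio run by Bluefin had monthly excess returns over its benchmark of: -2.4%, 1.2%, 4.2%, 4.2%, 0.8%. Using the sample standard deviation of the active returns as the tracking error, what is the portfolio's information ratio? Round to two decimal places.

Mean return μ = 8.00 / 5 = 1.6000%
Σ(r − μ)² = (-2.4 − 1.6000)² + (1.2 − 1.6000)² + (4.2 − 1.6000)² + … = 30.3200
sample σ = √(30.3200 / 4) = √7.5800 = 2.7532%
IR = μ / tracking error = 1.6000 / 2.7532 = 0.5811

0.58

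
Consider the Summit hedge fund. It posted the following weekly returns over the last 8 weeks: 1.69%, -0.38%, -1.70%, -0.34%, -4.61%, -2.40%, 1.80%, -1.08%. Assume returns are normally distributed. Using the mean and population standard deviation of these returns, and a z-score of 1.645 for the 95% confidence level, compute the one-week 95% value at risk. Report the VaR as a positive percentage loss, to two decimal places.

μ = (1.69 − 0.38 − 1.7 − 0.34 − 4.61 − 2.4 + 1.8 − 1.08) / 8 = -7.020 / 8 = -0.8775%
Population std dev = √[31.2646 / 8] = 1.9769%
VaR = −(μ − z·σ) = −(-0.8775 − 1.645 × 1.9769) = −(-4.1295) = 4.1295%

4.13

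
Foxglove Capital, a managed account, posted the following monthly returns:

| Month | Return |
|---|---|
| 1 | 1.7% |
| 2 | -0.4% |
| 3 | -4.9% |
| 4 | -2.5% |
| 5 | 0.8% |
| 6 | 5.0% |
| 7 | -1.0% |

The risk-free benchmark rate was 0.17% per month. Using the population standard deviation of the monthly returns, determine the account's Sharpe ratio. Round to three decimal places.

-0.122

μ = (1.7 − 0.4 − 4.9 − 2.5 + 0.8 + 5 − 1) / 7 = -1.30 / 7 = -0.1857%
Σ(r − μ)² = (1.7 − (-0.1857))² + (-0.4 − (-0.1857))² + … = 59.7086
σ = √[59.7086 / 7] = 2.9206%
Sharpe = (μ − rf) / σ = (-0.1857 − 0.17) / 2.9206 = -0.3557 / 2.9206 = -0.1218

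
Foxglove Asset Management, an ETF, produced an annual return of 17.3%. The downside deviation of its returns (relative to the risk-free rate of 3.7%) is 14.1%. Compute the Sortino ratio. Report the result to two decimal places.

0.96

Sortino = (Rp − Rf) / σd = (17.3% − 3.7%) / 14.1% = 13.60% / 14.1% = 0.9645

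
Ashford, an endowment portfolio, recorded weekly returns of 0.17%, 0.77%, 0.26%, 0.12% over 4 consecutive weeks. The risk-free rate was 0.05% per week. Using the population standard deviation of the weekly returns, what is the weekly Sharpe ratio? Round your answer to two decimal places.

Mean return μ = 1.320 / 4 = 0.3300%
Σ(r − μ)² = (0.17 − 0.3300)² + (0.77 − 0.3300)² + (0.26 − 0.3300)² + … = 0.2682
population σ = √(0.2682 / 4) = √0.0671 = 0.2590%
Sharpe = (μ − rf) / σ = (0.3300 − 0.05) / 0.2590 = 0.2800 / 0.2590 = 1.0811

1.08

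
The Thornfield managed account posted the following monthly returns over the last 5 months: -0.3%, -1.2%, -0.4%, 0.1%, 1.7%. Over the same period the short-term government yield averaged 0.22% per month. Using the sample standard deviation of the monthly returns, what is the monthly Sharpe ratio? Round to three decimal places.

-0.224

μ = (-0.3 − 1.2 − 0.4 + 0.1 + 1.7) / 5 = -0.0200%
Σ(r − μ)² = 4.5880; sample σ = √(4.5880/4) = 1.0710%
Sharpe = (μ − rf) / σ = (-0.0200 − 0.22) / 1.0710 = -0.2400 / 1.0710 = -0.2241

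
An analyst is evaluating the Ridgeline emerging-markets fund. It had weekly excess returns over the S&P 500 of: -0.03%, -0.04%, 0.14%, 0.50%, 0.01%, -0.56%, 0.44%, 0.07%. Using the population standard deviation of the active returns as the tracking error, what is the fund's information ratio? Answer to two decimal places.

μ = (-0.03 − 0.04 + 0.14 + 0.5 + 0.01 − 0.56 + 0.44 + 0.07) / 8 = 0.0663%
Σ(r − μ)² = 0.7492; population σ = √(0.7492/8) = 0.3060%
IR = μ / tracking error = 0.0663 / 0.3060 = 0.2167

0.22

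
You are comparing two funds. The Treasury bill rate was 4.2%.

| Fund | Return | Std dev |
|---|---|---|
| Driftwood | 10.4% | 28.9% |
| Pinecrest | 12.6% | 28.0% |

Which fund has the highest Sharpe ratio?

Pinecrest

Driftwood: Sharpe ratio = (10.4% − 4.2%) / 28.9% = 0.215
Pinecrest: Sharpe ratio = (12.6% − 4.2%) / 28.0% = 0.300
Highest: Pinecrest (0.300).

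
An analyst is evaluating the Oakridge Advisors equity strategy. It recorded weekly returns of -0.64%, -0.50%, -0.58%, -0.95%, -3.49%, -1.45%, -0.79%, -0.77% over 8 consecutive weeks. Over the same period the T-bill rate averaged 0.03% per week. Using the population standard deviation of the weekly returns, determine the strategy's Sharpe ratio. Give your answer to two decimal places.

-1.27

Mean return r̄ = -9.170 / 8 = -1.1463%
Population std dev = √[6.8870 / 8] = 0.9278%
Sharpe = (r̄ − rf) / σ = (-1.1463 − 0.03) / 0.9278 = -1.1763 / 0.9278 = -1.2678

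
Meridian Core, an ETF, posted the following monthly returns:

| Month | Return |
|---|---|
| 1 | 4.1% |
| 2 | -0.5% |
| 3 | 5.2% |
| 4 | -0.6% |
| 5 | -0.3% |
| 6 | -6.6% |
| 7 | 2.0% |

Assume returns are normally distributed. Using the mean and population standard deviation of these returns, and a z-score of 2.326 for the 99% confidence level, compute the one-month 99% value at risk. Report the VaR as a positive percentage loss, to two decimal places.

μ = (4.1 − 0.5 + 5.2 − 0.6 − 0.3 − 6.6 + 2) / 7 = 3.30 / 7 = 0.4714%
Σ(r − μ)² = 90.5543; population σ = √(90.5543/7) = 3.5967%
VaR = −(μ − z·σ) = −(0.4714 − 2.326 × 3.5967) = −(-7.8945) = 7.8945%

7.89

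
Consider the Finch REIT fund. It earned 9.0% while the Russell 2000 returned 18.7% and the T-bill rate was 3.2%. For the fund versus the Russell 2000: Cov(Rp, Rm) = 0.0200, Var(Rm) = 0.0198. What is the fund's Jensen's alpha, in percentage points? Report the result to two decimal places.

-9.86

β = Cov / Var = 0.0200 / 0.0198 = 1.0101
E[R] = Rf + β(Rm − Rf) = 3.2% + 1.0101 × (18.7% − 3.2%) = 18.8566%
α = Rp − E[R] = 9.0% − 18.8566% = -9.8566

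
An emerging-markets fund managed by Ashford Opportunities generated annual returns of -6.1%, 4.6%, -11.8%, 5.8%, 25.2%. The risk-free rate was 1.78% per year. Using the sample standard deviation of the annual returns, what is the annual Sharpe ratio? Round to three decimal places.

0.124

r̄ = (-6.1 + 4.6 − 11.8 + 5.8 + 25.2) / 5 = 3.5400%
Σ(r − r̄)² = 803.6320; sample σ = √(803.6320/4) = 14.1742%
Sharpe = (r̄ − rf) / σ = (3.5400 − 1.78) / 14.1742 = 1.7600 / 14.1742 = 0.1242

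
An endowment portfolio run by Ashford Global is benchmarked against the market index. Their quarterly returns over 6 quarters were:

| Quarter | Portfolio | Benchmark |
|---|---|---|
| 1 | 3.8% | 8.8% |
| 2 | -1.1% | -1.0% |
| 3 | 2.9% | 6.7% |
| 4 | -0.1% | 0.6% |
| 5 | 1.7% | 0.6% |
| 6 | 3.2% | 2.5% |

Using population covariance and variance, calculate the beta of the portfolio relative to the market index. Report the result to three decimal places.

r̄p = 1.7333%,  r̄m = 3.0333%
Cov = Σ(rp − r̄p)(rm − r̄m) / 6 = 5.2306
Var(rm) = Σ(rm − r̄m)² / 6 = 12.5156
β = Cov / Var = 5.2306 / 12.5156 = 0.4179

0.418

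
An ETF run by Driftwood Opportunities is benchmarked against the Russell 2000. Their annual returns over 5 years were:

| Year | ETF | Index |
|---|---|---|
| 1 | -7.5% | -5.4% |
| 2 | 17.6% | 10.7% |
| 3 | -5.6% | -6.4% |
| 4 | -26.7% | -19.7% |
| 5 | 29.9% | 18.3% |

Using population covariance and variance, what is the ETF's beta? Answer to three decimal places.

1.480

r̄p = 1.5400%,  r̄m = -0.5000%
Cov = Σ(rp − r̄p)(rm − r̄m) / 5 = 268.3340
Var(rm) = Σ(rm − r̄m)² / 5 = 181.2680
β = Cov / Var = 268.3340 / 181.2680 = 1.4803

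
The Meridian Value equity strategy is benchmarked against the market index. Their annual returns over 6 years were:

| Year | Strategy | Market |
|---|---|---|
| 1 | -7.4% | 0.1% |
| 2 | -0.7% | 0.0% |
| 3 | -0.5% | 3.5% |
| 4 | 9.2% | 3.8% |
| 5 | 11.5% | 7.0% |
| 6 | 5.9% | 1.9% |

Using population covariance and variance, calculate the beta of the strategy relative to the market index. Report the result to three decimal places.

2.149

r̄p = 3.0000%,  r̄m = 2.7167%
Cov = Σ(rp − r̄p)(rm − r̄m) / 6 = 12.5467
Var(rm) = Σ(rm − r̄m)² / 6 = 5.8381
β = Cov / Var = 12.5467 / 5.8381 = 2.1491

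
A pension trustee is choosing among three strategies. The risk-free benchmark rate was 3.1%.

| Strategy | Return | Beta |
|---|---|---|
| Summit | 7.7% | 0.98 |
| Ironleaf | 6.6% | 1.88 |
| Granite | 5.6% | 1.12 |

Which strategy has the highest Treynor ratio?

Summit: Treynor = (7.7% − 3.1%) / 0.98 = 4.694
Ironleaf: Treynor = (6.6% − 3.1%) / 1.88 = 1.862
Granite: Treynor = (5.6% − 3.1%) / 1.12 = 2.232
Highest: Summit (4.694).

Summit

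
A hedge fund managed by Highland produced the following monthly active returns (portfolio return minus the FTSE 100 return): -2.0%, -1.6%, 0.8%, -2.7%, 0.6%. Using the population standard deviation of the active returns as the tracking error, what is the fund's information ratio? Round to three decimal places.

r̄ = (-2 − 1.6 + 0.8 − 2.7 + 0.6) / 5 = -0.9800%
Σ(r − r̄)² = (-2 − (-0.9800))² + (-1.6 − (-0.9800))² + … = 10.0480
population σ = √(10.0480 / 5) = √2.0096 = 1.4176%
IR = r̄ / tracking error = -0.9800 / 1.4176 = -0.6913

-0.691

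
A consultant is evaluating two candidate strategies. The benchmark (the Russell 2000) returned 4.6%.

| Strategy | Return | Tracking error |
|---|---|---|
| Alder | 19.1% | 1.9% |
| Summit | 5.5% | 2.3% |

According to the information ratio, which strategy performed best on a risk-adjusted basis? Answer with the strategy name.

Alder

Alder: IR = (19.1% − 4.6%) / 1.9% = 7.632
Summit: IR = (5.5% − 4.6%) / 2.3% = 0.391
Highest: Alder (7.632).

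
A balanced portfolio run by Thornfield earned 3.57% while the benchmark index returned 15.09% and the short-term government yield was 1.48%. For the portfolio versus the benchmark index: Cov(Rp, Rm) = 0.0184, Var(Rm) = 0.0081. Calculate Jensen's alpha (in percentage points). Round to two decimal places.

β = Cov / Var = 0.0184 / 0.0081 = 2.2716
E[R] = Rf + β(Rm − Rf) = 1.48% + 2.2716 × (15.09% − 1.48%) = 32.3965%
α = Rp − E[R] = 3.57% − 32.3965% = -28.8265

-28.83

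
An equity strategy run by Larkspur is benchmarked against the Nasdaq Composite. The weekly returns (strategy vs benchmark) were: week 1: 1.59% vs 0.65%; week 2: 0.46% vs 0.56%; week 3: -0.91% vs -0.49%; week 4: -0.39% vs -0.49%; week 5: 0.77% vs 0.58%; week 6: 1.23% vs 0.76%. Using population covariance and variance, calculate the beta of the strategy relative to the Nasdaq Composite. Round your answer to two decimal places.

r̄p = 0.4583%,  r̄m = 0.2617%
Cov = Σ(rp − r̄p)(rm − r̄m) / 6 = 0.4317
Var(rm) = Σ(rm − r̄m)² / 6 = 0.2866
β = Cov / Var = 0.4317 / 0.2866 = 1.5063

1.51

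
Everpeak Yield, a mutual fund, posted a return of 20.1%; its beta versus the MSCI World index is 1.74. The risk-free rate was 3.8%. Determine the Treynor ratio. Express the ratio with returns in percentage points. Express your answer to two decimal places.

Treynor = (Rp − Rf) / β = (20.1% − 3.8%) / 1.74 = 16.30 / 1.74 = 9.3678

9.37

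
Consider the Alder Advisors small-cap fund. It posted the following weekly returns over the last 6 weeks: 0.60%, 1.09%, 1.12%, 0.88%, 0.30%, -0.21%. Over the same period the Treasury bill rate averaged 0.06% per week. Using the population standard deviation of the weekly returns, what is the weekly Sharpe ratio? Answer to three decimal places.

Mean return r̄ = 3.780 / 6 = 0.6300%
Σ(r − r̄)² = 1.3296; population σ = √(1.3296/6) = 0.4707%
Sharpe = (r̄ − rf) / σ = (0.6300 − 0.06) / 0.4707 = 0.5700 / 0.4707 = 1.2110

1.211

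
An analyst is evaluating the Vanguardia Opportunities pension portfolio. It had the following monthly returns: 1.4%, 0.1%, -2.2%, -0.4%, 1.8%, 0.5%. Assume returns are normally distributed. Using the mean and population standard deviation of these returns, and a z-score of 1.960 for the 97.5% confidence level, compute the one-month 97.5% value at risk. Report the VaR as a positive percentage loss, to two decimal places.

2.36

μ = (1.4 + 0.1 − 2.2 − 0.4 + 1.8 + 0.5) / 6 = 1.20 / 6 = 0.2000%
Σ(r − μ)² = 10.2200; population σ = √(10.2200/6) = 1.3051%
VaR = −(μ − z·σ) = −(0.2000 − 1.960 × 1.3051) = −(-2.3580) = 2.3580%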